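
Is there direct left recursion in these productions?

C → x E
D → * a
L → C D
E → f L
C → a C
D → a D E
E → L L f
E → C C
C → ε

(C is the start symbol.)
No direct left recursion

Direct left recursion occurs when N → N α for some non-terminal N (the right-hand side begins with the left-hand side itself).

C → x E: starts with x
D → * a: starts with '*'
L → C D: starts with C
E → f L: starts with f
C → a C: starts with a
D → a D E: starts with a
E → L L f: starts with L
E → C C: starts with C
C → ε: starts with ε

No direct left recursion found.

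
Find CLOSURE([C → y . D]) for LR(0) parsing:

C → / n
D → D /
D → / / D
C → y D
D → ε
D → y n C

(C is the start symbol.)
{ [C → y . D], [D → . / / D], [D → . D /], [D → . y n C], [D → .] }

Start with: [C → y . D]
  [C → y . D] has the dot before D: add [D → . D /], [D → . / / D], [D → .], [D → . y n C]
No further items can be added.

CLOSURE = { [C → y . D], [D → . / / D], [D → . D /], [D → . y n C], [D → .] }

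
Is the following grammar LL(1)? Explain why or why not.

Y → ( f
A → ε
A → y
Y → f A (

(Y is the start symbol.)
A grammar is LL(1) if for each non-terminal N with multiple productions, the predict sets of those productions are pairwise disjoint, where PREDICT(N → α) = (FIRST(α) \ {ε}) ∪ (FOLLOW(N) if α ⇒* ε).

Relevant sets:
  FOLLOW(A) = { '(' }

For Y:
  PREDICT(Y → '(' f) = { '(' }
  PREDICT(Y → f A '(') = { 'f' }
For A:
  PREDICT(A → ε) = { '(' }
  PREDICT(A → y) = { 'y' }

All predict sets are disjoint. The grammar IS LL(1).

Answer: Yes, the grammar is LL(1).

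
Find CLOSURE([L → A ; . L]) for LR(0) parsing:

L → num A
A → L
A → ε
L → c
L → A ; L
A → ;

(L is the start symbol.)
To compute CLOSURE, for each item [A → α.Bβ] where B is a non-terminal, add [B → .γ] for all productions B → γ; repeat for the newly added items until nothing changes.

Start with: [L → A ; . L]
  [L → A ; . L] has the dot before L: add [L → . num A], [L → . c], [L → . A ; L]
  [L → . A ; L] has the dot before A: add [A → . L], [A → .], [A → . ;]
No further items can be added.

CLOSURE = { [A → . ;], [A → . L], [A → .], [L → . A ; L], [L → . c], [L → . num A], [L → A ; . L] }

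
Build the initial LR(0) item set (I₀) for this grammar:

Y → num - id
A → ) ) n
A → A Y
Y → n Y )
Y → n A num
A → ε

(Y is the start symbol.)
First, augment the grammar with Y' → Y
I₀ = CLOSURE({ [Y' → . Y] }):
  [Y' → . Y] has the dot before Y: add [Y → . num - id], [Y → . n Y )], [Y → . n A num]
No further items can be added.

I₀ = { [Y → . n A num], [Y → . n Y )], [Y → . num - id], [Y' → . Y] }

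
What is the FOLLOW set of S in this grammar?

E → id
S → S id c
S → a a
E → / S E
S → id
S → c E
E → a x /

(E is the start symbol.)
{ '/', 'a', 'id' }

In S → S id c: S is followed by id c, add FIRST(id c) \ {ε} = { 'id' }
In E → / S E: S is followed by E, add FIRST(E) \ {ε} = { '/', 'a', 'id' }

Taking the union: FOLLOW(S) = { '/', 'a', 'id' }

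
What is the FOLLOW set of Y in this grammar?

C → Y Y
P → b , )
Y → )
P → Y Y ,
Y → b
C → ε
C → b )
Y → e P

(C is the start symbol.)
In C → Y Y: Y is followed by Y, add FIRST(Y) \ {ε} = { ')', 'b', 'e' }
In C → Y Y: Y is at the end, add FOLLOW(C)
In P → Y Y ,: Y is followed by Y ',', add FIRST(Y ',') \ {ε} = { ')', 'b', 'e' }
In P → Y Y ,: Y is followed by ',', add FIRST(',') \ {ε} = { ',' }

The FOLLOW sets referred to above (computed the same way, to a fixed point):
  FOLLOW(C) = { $ }

Taking the union: FOLLOW(Y) = { $, ')', ',', 'b', 'e' }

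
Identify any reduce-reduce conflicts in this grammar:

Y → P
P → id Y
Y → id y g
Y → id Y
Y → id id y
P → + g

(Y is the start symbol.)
Yes — I5: [P → id Y .] vs [Y → id Y .]

A reduce-reduce conflict occurs when an LR(0) state has two complete items [A → α .] and [B → β .] — both call for a reduction, and with no lookahead the parser cannot choose between them.

Augment with Y' → Y and build the canonical LR(0) collection (I0 = CLOSURE({[Y' → . Y]}), then GOTO on every symbol after a dot until no new states appear). It has 11 states:
  I0: { [P → . + g], [P → . id Y], [Y → . P], [Y → . id Y], [Y → . id id y], [Y → . id y g], [Y' → . Y] }  — shift
  I1: { [P → + . g] }  — shift
  I2: { [Y → P .] }  — reduce
  I3: { [Y' → Y .] }  — accept
  I4: { [P → . + g], [P → . id Y], [P → id . Y], [Y → . P], [Y → . id Y], [Y → . id id y], [Y → . id y g], [Y → id . Y], [Y → id . id y], [Y → id . y g] }  — shift
  I5: { [P → id Y .], [Y → id Y .] }  — 2 reduces
  I6: { [P → . + g], [P → . id Y], [P → id . Y], [Y → . P], [Y → . id Y], [Y → . id id y], [Y → . id y g], [Y → id . Y], [Y → id . id y], [Y → id . y g], [Y → id id . y] }  — shift
  I7: { [Y → id y . g] }  — shift
  I8: { [Y → id y g .] }  — reduce
  I9: { [Y → id id y .], [Y → id y . g] }  — shift, reduce
  I10: { [P → + g .] }  — reduce

I5 contains complete items [P → id Y .], [Y → id Y .] — reduce-reduce conflict.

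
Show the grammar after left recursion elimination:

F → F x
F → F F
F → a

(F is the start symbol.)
F → a F'
F' → x F'
F' → F F'
F' → ε

F is directly left-recursive. The standard transformation for
  A → A α₁ | ... | A α_m | β₁ | ... | β_n
is
  A  → β₁ A' | ... | β_n A'
  A' → α₁ A' | ... | α_m A' | ε

F → a becomes F → a F'
F → F x becomes F' → x F'
F → F F becomes F' → F F'
Add F' → ε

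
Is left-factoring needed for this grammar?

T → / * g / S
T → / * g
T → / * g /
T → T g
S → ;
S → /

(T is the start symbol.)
Yes, T has productions with common prefix '/ * g'

Left-factoring is needed when two productions for the same non-terminal
share a common prefix on the right-hand side.

Productions for T:
  T → / * g / S
  T → / * g
  T → / * g /
  T → T g
Productions for S:
  S → ;
  S → /

Found common prefix '/ * g' in productions for T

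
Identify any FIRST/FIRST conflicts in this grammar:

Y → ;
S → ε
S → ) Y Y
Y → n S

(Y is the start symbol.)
Productions for Y:
  Y → ;: FIRST = { ';' }
  Y → n S: FIRST = { 'n' }
Productions for S:
  S → ε: FIRST = { ε }
  S → ) Y Y: FIRST = { ')' }

All alternatives of each non-terminal have pairwise disjoint FIRST sets.

Answer: No FIRST/FIRST conflicts.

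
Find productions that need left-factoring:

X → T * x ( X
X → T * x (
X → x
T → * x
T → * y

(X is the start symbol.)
Yes, X has productions with common prefix 'T * x ('; T has productions with common prefix '*'

Left-factoring is needed when two productions for the same non-terminal
share a common prefix on the right-hand side.

Productions for X:
  X → T * x ( X
  X → T * x (
  X → x
Productions for T:
  T → * x
  T → * y

Found common prefix 'T * x (' in productions for X
Found common prefix '*' in productions for T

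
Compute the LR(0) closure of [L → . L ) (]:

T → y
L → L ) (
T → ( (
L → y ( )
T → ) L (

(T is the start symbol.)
{ [L → . L ) (], [L → . y ( )] }

Start with: [L → . L ) (]
  [L → . L ) (] has the dot before L: add [L → . y ( )]
No further items can be added.

CLOSURE = { [L → . L ) (], [L → . y ( )] }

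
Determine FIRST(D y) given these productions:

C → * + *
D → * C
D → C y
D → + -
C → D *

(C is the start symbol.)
{ '*', '+' }

FIRST sets of the non-terminals involved (from the grammar, by fixed-point iteration):
  FIRST(D) = { '*', '+' }

To compute FIRST(D y), process the symbols left to right:
Symbol D is a non-terminal. Add FIRST(D) \ {ε} = { '*', '+' }
D is not nullable (ε ∉ FIRST(D)), so stop here.
FIRST(D y) = { '*', '+' }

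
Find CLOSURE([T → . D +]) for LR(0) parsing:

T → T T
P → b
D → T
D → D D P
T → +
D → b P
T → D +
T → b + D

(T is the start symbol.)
{ [D → . D D P], [D → . T], [D → . b P], [T → . +], [T → . D +], [T → . T T], [T → . b + D] }

Start with: [T → . D +]
  [T → . D +] has the dot before D: add [D → . T], [D → . D D P], [D → . b P]
  [D → . T] has the dot before T: add [T → . T T], [T → . +], [T → . b + D]
No further items can be added.

CLOSURE = { [D → . D D P], [D → . T], [D → . b P], [T → . +], [T → . D +], [T → . T T], [T → . b + D] }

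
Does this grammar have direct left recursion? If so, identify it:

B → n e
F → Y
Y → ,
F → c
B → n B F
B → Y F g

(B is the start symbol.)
No direct left recursion

B → n e: starts with n
F → Y: starts with Y
Y → ,: starts with ','
F → c: starts with c
B → n B F: starts with n
B → Y F g: starts with Y

No direct left recursion found.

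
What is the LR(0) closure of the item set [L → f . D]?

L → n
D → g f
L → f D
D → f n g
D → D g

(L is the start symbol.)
Start with: [L → f . D]
  [L → f . D] has the dot before D: add [D → . g f], [D → . f n g], [D → . D g]
No further items can be added.

CLOSURE = { [D → . D g], [D → . f n g], [D → . g f], [L → f . D] }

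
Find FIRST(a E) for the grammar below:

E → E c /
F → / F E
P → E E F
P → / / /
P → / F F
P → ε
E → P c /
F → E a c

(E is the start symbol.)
To compute FIRST(a E), process the symbols left to right:
Symbol a is a terminal. Add 'a' and stop.
FIRST(a E) = { 'a' }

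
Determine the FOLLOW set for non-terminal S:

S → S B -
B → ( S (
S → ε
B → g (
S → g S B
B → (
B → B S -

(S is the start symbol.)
S is the start symbol, so $ ∈ FOLLOW(S).
In S → S B -: S is followed by B '-', add FIRST(B '-') \ {ε} = { '(', 'g' }
In B → ( S (: S is followed by '(', add FIRST('(') \ {ε} = { '(' }
In S → g S B: S is followed by B, add FIRST(B) \ {ε} = { '(', 'g' }
In B → B S -: S is followed by '-', add FIRST('-') \ {ε} = { '-' }

Taking the union: FOLLOW(S) = { $, '(', '-', 'g' }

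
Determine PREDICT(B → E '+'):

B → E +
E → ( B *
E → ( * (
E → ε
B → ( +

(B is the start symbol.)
{ '(', '+' }

PREDICT(B → E '+') = (FIRST(RHS) \ {ε}) ∪ (FOLLOW(B) if ε ∈ FIRST(RHS), i.e. RHS ⇒* ε)
FIRST(E) = { '(', ε }
FIRST(E '+') = { '(', '+' }
ε ∉ FIRST(E '+'), so FOLLOW(B) is not added.
PREDICT(B → E '+') = { '(', '+' }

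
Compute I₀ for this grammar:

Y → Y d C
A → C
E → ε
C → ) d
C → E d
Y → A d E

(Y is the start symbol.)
{ [A → . C], [C → . ) d], [C → . E d], [E → .], [Y → . A d E], [Y → . Y d C], [Y' → . Y] }

First, augment the grammar with Y' → Y
I₀ = CLOSURE({ [Y' → . Y] }):
  [Y' → . Y] has the dot before Y: add [Y → . Y d C], [Y → . A d E]
  [Y → . A d E] has the dot before A: add [A → . C]
  [A → . C] has the dot before C: add [C → . ) d], [C → . E d]
  [C → . E d] has the dot before E: add [E → .]
No further items can be added.

I₀ = { [A → . C], [C → . ) d], [C → . E d], [E → .], [Y → . A d E], [Y → . Y d C], [Y' → . Y] }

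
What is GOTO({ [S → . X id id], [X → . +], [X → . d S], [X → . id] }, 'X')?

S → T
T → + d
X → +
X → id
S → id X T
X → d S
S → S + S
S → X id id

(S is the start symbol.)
{ [S → X . id id] }

GOTO(I, 'X') = CLOSURE({ [A → αX.β] : [A → α.Xβ] ∈ I, X = 'X' })

Items with dot before 'X', with the dot advanced:
  [S → . X id id] → [S → X . id id]
Closure adds nothing (no advanced item has the dot before a non-terminal).

GOTO = { [S → X . id id] }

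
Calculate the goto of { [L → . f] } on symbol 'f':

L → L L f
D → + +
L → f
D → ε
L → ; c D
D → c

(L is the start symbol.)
{ [L → f .] }

GOTO(I, 'f') = CLOSURE({ [A → αX.β] : [A → α.Xβ] ∈ I, X = 'f' })

Items with dot before 'f', with the dot advanced:
  [L → . f] → [L → f .]
Closure adds nothing (no advanced item has the dot before a non-terminal).

GOTO = { [L → f .] }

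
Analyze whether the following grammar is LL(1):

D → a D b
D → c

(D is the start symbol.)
A grammar is LL(1) if for each non-terminal N with multiple productions, the predict sets of those productions are pairwise disjoint, where PREDICT(N → α) = (FIRST(α) \ {ε}) ∪ (FOLLOW(N) if α ⇒* ε).

For D:
  PREDICT(D → a D b) = { 'a' }
  PREDICT(D → c) = { 'c' }

All predict sets are disjoint. The grammar IS LL(1).

Answer: Yes, the grammar is LL(1).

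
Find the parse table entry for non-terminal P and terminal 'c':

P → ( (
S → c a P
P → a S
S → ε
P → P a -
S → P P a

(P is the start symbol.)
To find M[P, 'c'], we find productions for P where 'c' is in the predict set (PREDICT(N → α) = (FIRST(α) \ {ε}) ∪ (FOLLOW(N) if α ⇒* ε)).

Relevant sets:
  FIRST(P) = { '(', 'a' }

P → ( (: PREDICT = { '(' }
P → a S: PREDICT = { 'a' }
P → P a -: PREDICT = { '(', 'a' }

M[P, 'c'] is empty (no production applies)

Answer: Empty (error entry)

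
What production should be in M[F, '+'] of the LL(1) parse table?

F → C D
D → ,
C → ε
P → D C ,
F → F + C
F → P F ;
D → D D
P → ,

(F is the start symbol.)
To find M[F, '+'], we find productions for F where '+' is in the predict set (PREDICT(N → α) = (FIRST(α) \ {ε}) ∪ (FOLLOW(N) if α ⇒* ε)).

Relevant sets:
  FIRST(C) = { ε }
  FIRST(D) = { ',' }
  FIRST(F) = { ',' }
  FIRST(P) = { ',' }

F → C D: PREDICT = { ',' }
F → F + C: PREDICT = { ',' }
F → P F ;: PREDICT = { ',' }

M[F, '+'] is empty (no production applies)

Answer: Empty (error entry)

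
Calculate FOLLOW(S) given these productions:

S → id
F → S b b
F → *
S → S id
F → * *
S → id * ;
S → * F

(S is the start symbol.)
{ $, 'b', 'id' }

To compute FOLLOW(S), find every occurrence of S on a right-hand side N → α S β: add FIRST(β) \ {ε}, and if β is empty or nullable also add FOLLOW(N). Iterate to a fixed point.

S is the start symbol, so $ ∈ FOLLOW(S).
In F → S b b: S is followed by b b, add FIRST(b b) \ {ε} = { 'b' }
In S → S id: S is followed by id, add FIRST(id) \ {ε} = { 'id' }

Taking the union: FOLLOW(S) = { $, 'b', 'id' }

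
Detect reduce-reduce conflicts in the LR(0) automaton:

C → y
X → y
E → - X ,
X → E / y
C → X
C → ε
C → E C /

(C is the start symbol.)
Yes — I5: [C → y .] vs [X → y .]

A reduce-reduce conflict occurs when an LR(0) state has two complete items [A → α .] and [B → β .] — both call for a reduction, and with no lookahead the parser cannot choose between them.

Augment with C' → C and build the canonical LR(0) collection (I0 = CLOSURE({[C' → . C]}), then GOTO on every symbol after a dot until no new states appear). It has 14 states:
  I0: { [C → . E C /], [C → . X], [C → . y], [C → .], [C' → . C], [E → . - X ,], [X → . E / y], [X → . y] }  — shift, reduce
  I1: { [E → - . X ,], [E → . - X ,], [X → . E / y], [X → . y] }  — shift
  I2: { [C' → C .] }  — accept
  I3: { [C → . E C /], [C → . X], [C → . y], [C → .], [C → E . C /], [E → . - X ,], [X → . E / y], [X → . y], [X → E . / y] }  — shift, reduce
  I4: { [C → X .] }  — reduce
  I5: { [C → y .], [X → y .] }  — 2 reduces
  I6: { [X → E / . y] }  — shift
  I7: { [C → E C . /] }  — shift
  I8: { [C → E C / .] }  — reduce
  I9: { [X → E / y .] }  — reduce
  I10: { [X → E . / y] }  — shift
  I11: { [E → - X . ,] }  — shift
  I12: { [X → y .] }  — reduce
  I13: { [E → - X , .] }  — reduce

I5 contains complete items [C → y .], [X → y .] — reduce-reduce conflict.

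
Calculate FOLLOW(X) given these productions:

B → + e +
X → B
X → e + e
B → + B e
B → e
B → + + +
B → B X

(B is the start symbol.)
{ $, '+', 'e' }

To compute FOLLOW(X), find every occurrence of X on a right-hand side N → α X β: add FIRST(β) \ {ε}, and if β is empty or nullable also add FOLLOW(N). Iterate to a fixed point.

In B → B X: X is at the end, add FOLLOW(B)

The FOLLOW sets referred to above (computed the same way, to a fixed point):
  FOLLOW(B) = { $, '+', 'e' }

Taking the union: FOLLOW(X) = { $, '+', 'e' }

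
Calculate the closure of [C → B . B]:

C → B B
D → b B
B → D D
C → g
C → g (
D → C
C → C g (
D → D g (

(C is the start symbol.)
Start with: [C → B . B]
  [C → B . B] has the dot before B: add [B → . D D]
  [B → . D D] has the dot before D: add [D → . b B], [D → . C], [D → . D g (]
  [D → . C] has the dot before C: add [C → . B B], [C → . g], [C → . g (], [C → . C g (]
No further items can be added.

CLOSURE = { [B → . D D], [C → . B B], [C → . C g (], [C → . g (], [C → . g], [C → B . B], [D → . C], [D → . D g (], [D → . b B] }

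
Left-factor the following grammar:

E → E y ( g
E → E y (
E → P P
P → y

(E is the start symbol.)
E → E y ( E'
E' → g
E' → ε
E → P P
P → y

Left-factoring transforms A → αβ₁ | αβ₂ into A → αA' and A' → β₁ | β₂
(α is the longest common prefix among the alternatives). Repeat until
no nonterminal has two alternatives with a common prefix.

Round 1: E has alternatives sharing prefix 'E y ('. Introduce E': E → E y ( E'
  Add: E' → g
  Add: E' → ε

No remaining common prefixes — done.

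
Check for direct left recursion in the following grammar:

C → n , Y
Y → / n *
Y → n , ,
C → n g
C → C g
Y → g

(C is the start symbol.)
Yes, C is left-recursive

C → n , Y: starts with n
Y → / n *: starts with '/'
Y → n , ,: starts with n
C → n g: starts with n
C → C g: LEFT RECURSIVE (starts with C)
Y → g: starts with g

The grammar has direct left recursion on: C.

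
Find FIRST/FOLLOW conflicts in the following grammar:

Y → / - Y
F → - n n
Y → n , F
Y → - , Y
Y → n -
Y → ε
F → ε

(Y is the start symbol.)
No FIRST/FOLLOW conflicts.

A FIRST/FOLLOW conflict occurs when a non-terminal N has a nullable alternative N → β (β ⇒* ε) and another alternative N → α with FIRST(α) ∩ FOLLOW(N) ≠ ∅: on such a lookahead the parser cannot decide between expanding α and letting N vanish via β.

Nullable non-terminals: F, Y.

F: nullable alternative(s) F → ε; FOLLOW(F) = { $ }
  F → - n n: FIRST \ {ε} = { '-' } — disjoint from FOLLOW(F)
  F → ε: FIRST \ {ε} = { } — this is the only nullable alternative, skip

Y: nullable alternative(s) Y → ε; FOLLOW(Y) = { $ }
  Y → / - Y: FIRST \ {ε} = { '/' } — disjoint from FOLLOW(Y)
  Y → n , F: FIRST \ {ε} = { 'n' } — disjoint from FOLLOW(Y)
  Y → - , Y: FIRST \ {ε} = { '-' } — disjoint from FOLLOW(Y)
  Y → n -: FIRST \ {ε} = { 'n' } — disjoint from FOLLOW(Y)
  Y → ε: FIRST \ {ε} = { } — this is the only nullable alternative, skip

No FIRST/FOLLOW conflicts found.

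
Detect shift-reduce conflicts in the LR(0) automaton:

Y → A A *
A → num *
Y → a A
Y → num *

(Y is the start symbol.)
No shift-reduce conflicts

A shift-reduce conflict occurs when an LR(0) state has both:
  - a complete (reduce) item [A → α .] (dot at the end), and
  - a shift item [B → β . c γ] (dot before a terminal).

Augment with Y' → Y and build the canonical LR(0) collection (I0 = CLOSURE({[Y' → . Y]}), then GOTO on every symbol after a dot until no new states appear). It has 11 states:
  I0: { [A → . num *], [Y → . A A *], [Y → . a A], [Y → . num *], [Y' → . Y] }  — shift
  I1: { [A → . num *], [Y → A . A *] }  — shift
  I2: { [Y' → Y .] }  — accept
  I3: { [A → . num *], [Y → a . A] }  — shift
  I4: { [A → num . *], [Y → num . *] }  — shift
  I5: { [A → num * .], [Y → num * .] }  — 2 reduces
  I6: { [Y → a A .] }  — reduce
  I7: { [A → num . *] }  — shift
  I8: { [A → num * .] }  — reduce
  I9: { [Y → A A . *] }  — shift
  I10: { [Y → A A * .] }  — reduce

No state contains both a complete item and a shift item.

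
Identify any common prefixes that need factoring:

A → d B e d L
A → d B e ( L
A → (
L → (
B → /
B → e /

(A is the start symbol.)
Left-factoring is needed when two productions for the same non-terminal
share a common prefix on the right-hand side.

Productions for A:
  A → d B e d L
  A → d B e ( L
  A → (
Productions for B:
  B → /
  B → e /

Found common prefix 'd B e' in productions for A

Answer: Yes, A has productions with common prefix 'd B e'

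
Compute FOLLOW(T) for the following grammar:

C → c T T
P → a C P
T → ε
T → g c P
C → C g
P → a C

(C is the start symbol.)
{ $, 'a', 'g' }

In C → c T T: T is followed by T, add FIRST(T) \ {ε} = { 'g' }
  T is nullable, so also add FOLLOW(C)
In C → c T T: T is at the end, add FOLLOW(C)

The FOLLOW sets referred to above (computed the same way, to a fixed point):
  FOLLOW(C) = { $, 'a', 'g' }

Taking the union: FOLLOW(T) = { $, 'a', 'g' }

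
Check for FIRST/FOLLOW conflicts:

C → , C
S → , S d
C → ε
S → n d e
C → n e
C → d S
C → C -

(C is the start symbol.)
Yes. C → C '-' with FOLLOW(C) on { '-' }

Nullable non-terminals: C.
FIRST sets used below: FIRST(C) = { ',', '-', 'd', 'n', ε }

C: nullable alternative(s) C → ε; FOLLOW(C) = { $, '-' }
  C → , C: FIRST \ {ε} = { ',' } — disjoint from FOLLOW(C)
  C → ε: FIRST \ {ε} = { } — this is the only nullable alternative, skip
  C → n e: FIRST \ {ε} = { 'n' } — disjoint from FOLLOW(C)
  C → d S: FIRST \ {ε} = { 'd' } — disjoint from FOLLOW(C)
  C → C -: FIRST \ {ε} = { ',', '-', 'd', 'n' } — overlaps FOLLOW(C) on { '-' }: CONFLICT

S has no nullable alternative, so no FIRST/FOLLOW check is needed there.

So the grammar has 1 FIRST/FOLLOW conflict (marked CONFLICT above).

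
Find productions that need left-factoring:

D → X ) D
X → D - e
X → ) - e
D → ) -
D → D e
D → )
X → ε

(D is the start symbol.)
Yes, D has productions with common prefix ')'

Left-factoring is needed when two productions for the same non-terminal
share a common prefix on the right-hand side.

Productions for D:
  D → X ) D
  D → ) -
  D → D e
  D → )
Productions for X:
  X → D - e
  X → ) - e
  X → ε

Found common prefix ')' in productions for D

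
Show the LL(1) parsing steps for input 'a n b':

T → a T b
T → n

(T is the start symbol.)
LL(1) parsing maintains a stack (initially the start symbol over $) and the input. At each step: if the stack top is a terminal, match it against the current input token; if it is a non-terminal N, replace it with the RHS of M[N, lookahead] (the unique production whose predict set contains the lookahead).

Stack is shown with the top on the left.

Stack    Input    Action
------------------------
T $      a n b $  output T → a T b
a T b $  a n b $  match 'a'
T b $    n b $    output T → n
n b $    n b $    match 'n'
b $      b $      match 'b'
$        $        accept

The string is accepted.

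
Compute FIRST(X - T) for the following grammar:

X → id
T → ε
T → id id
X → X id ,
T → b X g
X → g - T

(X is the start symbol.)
{ 'g', 'id' }

FIRST sets of the non-terminals involved (from the grammar, by fixed-point iteration):
  FIRST(X) = { 'g', 'id' }

To compute FIRST(X - T), process the symbols left to right:
Symbol X is a non-terminal. Add FIRST(X) \ {ε} = { 'g', 'id' }
X is not nullable (ε ∉ FIRST(X)), so stop here.
FIRST(X - T) = { 'g', 'id' }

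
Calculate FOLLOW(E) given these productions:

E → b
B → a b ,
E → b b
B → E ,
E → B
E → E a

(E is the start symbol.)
{ $, ',', 'a' }

To compute FOLLOW(E), find every occurrence of E on a right-hand side N → α E β: add FIRST(β) \ {ε}, and if β is empty or nullable also add FOLLOW(N). Iterate to a fixed point.

E is the start symbol, so $ ∈ FOLLOW(E).
In B → E ,: E is followed by ',', add FIRST(',') \ {ε} = { ',' }
In E → E a: E is followed by a, add FIRST(a) \ {ε} = { 'a' }

Taking the union: FOLLOW(E) = { $, ',', 'a' }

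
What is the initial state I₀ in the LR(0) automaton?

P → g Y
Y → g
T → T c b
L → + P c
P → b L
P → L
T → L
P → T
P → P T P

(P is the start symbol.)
{ [L → . + P c], [P → . L], [P → . P T P], [P → . T], [P → . b L], [P → . g Y], [P' → . P], [T → . L], [T → . T c b] }

First, augment the grammar with P' → P
I₀ = CLOSURE({ [P' → . P] }):
  [P' → . P] has the dot before P: add [P → . g Y], [P → . b L], [P → . L], [P → . T], [P → . P T P]
  [P → . L] has the dot before L: add [L → . + P c]
  [P → . T] has the dot before T: add [T → . T c b], [T → . L]
No further items can be added.

I₀ = { [L → . + P c], [P → . L], [P → . P T P], [P → . T], [P → . b L], [P → . g Y], [P' → . P], [T → . L], [T → . T c b] }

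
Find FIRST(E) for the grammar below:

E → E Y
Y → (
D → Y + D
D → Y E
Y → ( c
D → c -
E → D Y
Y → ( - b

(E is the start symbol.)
To compute FIRST(E), examine every production with E on the left-hand side, reading each right-hand side left to right until a non-nullable symbol is reached.

FIRST sets of the other non-terminals involved (by the same procedure, iterated to a fixed point):
  FIRST(D) = { '(', 'c' }

From E → E Y:
  - E is the symbol being defined: contributes nothing new
    E is not nullable, so stop
From E → D Y:
  - D is a non-terminal: add FIRST(D) \ {ε} = { '(', 'c' }
    D is not nullable, so stop

Collecting: FIRST(E) = { '(', 'c' }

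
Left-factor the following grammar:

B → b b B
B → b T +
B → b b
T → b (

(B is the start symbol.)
Left-factoring transforms A → αβ₁ | αβ₂ into A → αA' and A' → β₁ | β₂
(α is the longest common prefix among the alternatives). Repeat until
no nonterminal has two alternatives with a common prefix.

Round 1: B has alternatives sharing prefix 'b'. Introduce B': B → b B'
  Add: B' → b B
  Add: B' → T +
  Add: B' → b

Round 2: B' has alternatives sharing prefix 'b'. Introduce B'': B' → b B''
  Add: B'' → B
  Add: B'' → ε

No remaining common prefixes — done.

Resulting grammar:
B → b B'
B' → b B''
B'' → B
B'' → ε
B' → T +
T → b (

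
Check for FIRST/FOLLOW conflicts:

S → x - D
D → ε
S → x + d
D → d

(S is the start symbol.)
Nullable non-terminals: D.

D: nullable alternative(s) D → ε; FOLLOW(D) = { $ }
  D → ε: FIRST \ {ε} = { } — this is the only nullable alternative, skip
  D → d: FIRST \ {ε} = { 'd' } — disjoint from FOLLOW(D)

S has no nullable alternative, so no FIRST/FOLLOW check is needed there.

No FIRST/FOLLOW conflicts found.

Answer: No FIRST/FOLLOW conflicts.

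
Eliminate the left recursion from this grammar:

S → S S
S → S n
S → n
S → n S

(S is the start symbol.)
S → n S'
S → n S S'
S' → S S'
S' → n S'
S' → ε

S is directly left-recursive. The standard transformation for
  A → A α₁ | ... | A α_m | β₁ | ... | β_n
is
  A  → β₁ A' | ... | β_n A'
  A' → α₁ A' | ... | α_m A' | ε

S → n becomes S → n S'
S → n S becomes S → n S S'
S → S S becomes S' → S S'
S → S n becomes S' → n S'
Add S' → ε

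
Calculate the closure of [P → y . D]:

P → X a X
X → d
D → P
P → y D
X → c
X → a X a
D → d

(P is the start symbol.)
{ [D → . P], [D → . d], [P → . X a X], [P → . y D], [P → y . D], [X → . a X a], [X → . c], [X → . d] }

To compute CLOSURE, for each item [A → α.Bβ] where B is a non-terminal, add [B → .γ] for all productions B → γ; repeat for the newly added items until nothing changes.

Start with: [P → y . D]
  [P → y . D] has the dot before D: add [D → . P], [D → . d]
  [D → . P] has the dot before P: add [P → . X a X], [P → . y D]
  [P → . X a X] has the dot before X: add [X → . d], [X → . c], [X → . a X a]
No further items can be added.

CLOSURE = { [D → . P], [D → . d], [P → . X a X], [P → . y D], [P → y . D], [X → . a X a], [X → . c], [X → . d] }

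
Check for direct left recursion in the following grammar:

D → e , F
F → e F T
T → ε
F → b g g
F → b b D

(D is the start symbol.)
Direct left recursion occurs when N → N α for some non-terminal N (the right-hand side begins with the left-hand side itself).

D → e , F: starts with e
F → e F T: starts with e
T → ε: starts with ε
F → b g g: starts with b
F → b b D: starts with b

No direct left recursion found.

Answer: No direct left recursion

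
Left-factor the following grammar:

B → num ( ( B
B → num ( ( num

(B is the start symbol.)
Left-factoring transforms A → αβ₁ | αβ₂ into A → αA' and A' → β₁ | β₂
(α is the longest common prefix among the alternatives). Repeat until
no nonterminal has two alternatives with a common prefix.

Round 1: B has alternatives sharing prefix 'num ( ('. Introduce B': B → num ( ( B'
  Add: B' → B
  Add: B' → num

No remaining common prefixes — done.

Resulting grammar:
B → num ( ( B'
B' → B
B' → num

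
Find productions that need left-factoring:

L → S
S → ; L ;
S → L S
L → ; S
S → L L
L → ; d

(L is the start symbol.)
Yes, L has productions with common prefix ';'; S has productions with common prefix 'L'

Left-factoring is needed when two productions for the same non-terminal
share a common prefix on the right-hand side.

Productions for L:
  L → S
  L → ; S
  L → ; d
Productions for S:
  S → ; L ;
  S → L S
  S → L L

Found common prefix ';' in productions for L
Found common prefix 'L' in productions for S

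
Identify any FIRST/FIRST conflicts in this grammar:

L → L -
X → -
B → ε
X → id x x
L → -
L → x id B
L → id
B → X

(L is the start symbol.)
Yes. L → L '-' / L → '-' on { '-' }; L → L '-' / L → x id B on { 'x' }; L → L '-' / L → id on { 'id' }

FIRST sets of the non-terminals at (or reachable through a nullable prefix from) the front of some alternative:
  FIRST(L) = { '-', 'id', 'x' }
  FIRST(X) = { '-', 'id' }

Productions for L:
  L → L -: FIRST = { '-', 'id', 'x' }
  L → -: FIRST = { '-' }
  L → x id B: FIRST = { 'x' }
  L → id: FIRST = { 'id' }
Productions for X:
  X → -: FIRST = { '-' }
  X → id x x: FIRST = { 'id' }
Productions for B:
  B → ε: FIRST = { ε }
  B → X: FIRST = { '-', 'id' }

Conflict for L: L → L - and L → -
  Overlap: { '-' }
Conflict for L: L → L - and L → x id B
  Overlap: { 'x' }
Conflict for L: L → L - and L → id
  Overlap: { 'id' }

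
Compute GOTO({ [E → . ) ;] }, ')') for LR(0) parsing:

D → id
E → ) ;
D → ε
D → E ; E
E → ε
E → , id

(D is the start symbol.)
GOTO(I, ')') = CLOSURE({ [A → αX.β] : [A → α.Xβ] ∈ I, X = ')' })

Items with dot before ')', with the dot advanced:
  [E → . ) ;] → [E → ) . ;]
Closure adds nothing (no advanced item has the dot before a non-terminal).

GOTO = { [E → ) . ;] }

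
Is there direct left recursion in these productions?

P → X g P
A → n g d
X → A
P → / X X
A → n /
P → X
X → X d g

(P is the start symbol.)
P → X g P: starts with X
A → n g d: starts with n
X → A: starts with A
P → / X X: starts with '/'
A → n /: starts with n
P → X: starts with X
X → X d g: LEFT RECURSIVE (starts with X)

The grammar has direct left recursion on: X.

Answer: Yes, X is left-recursive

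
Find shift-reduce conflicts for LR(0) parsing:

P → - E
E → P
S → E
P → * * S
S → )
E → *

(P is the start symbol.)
Augment with P' → P and build the canonical LR(0) collection (I0 = CLOSURE({[P' → . P]}), then GOTO on every symbol after a dot until no new states appear). It has 11 states:
  I0: { [P → . * * S], [P → . - E], [P' → . P] }  — shift
  I1: { [P → * . * S] }  — shift
  I2: { [E → . *], [E → . P], [P → - . E], [P → . * * S], [P → . - E] }  — shift
  I3: { [P' → P .] }  — accept
  I4: { [E → * .], [P → * . * S] }  — shift, reduce
  I5: { [P → - E .] }  — reduce
  I6: { [E → P .] }  — reduce
  I7: { [E → . *], [E → . P], [P → * * . S], [P → . * * S], [P → . - E], [S → . )], [S → . E] }  — shift
  I8: { [S → ) .] }  — reduce
  I9: { [S → E .] }  — reduce
  I10: { [P → * * S .] }  — reduce

I4 contains reduce item [E → * .] and shift item [P → * . * S] — shift-reduce conflict.

Answer: Yes — I4: [E → * .] vs [P → * . * S]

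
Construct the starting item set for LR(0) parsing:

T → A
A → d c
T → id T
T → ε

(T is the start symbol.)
{ [A → . d c], [T → . A], [T → . id T], [T → .], [T' → . T] }

First, augment the grammar with T' → T
I₀ = CLOSURE({ [T' → . T] }):
  [T' → . T] has the dot before T: add [T → . A], [T → . id T], [T → .]
  [T → . A] has the dot before A: add [A → . d c]
No further items can be added.

I₀ = { [A → . d c], [T → . A], [T → . id T], [T → .], [T' → . T] }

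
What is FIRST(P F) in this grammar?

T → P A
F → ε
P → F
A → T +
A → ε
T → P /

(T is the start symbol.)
FIRST sets of the non-terminals involved (from the grammar, by fixed-point iteration):
  FIRST(P) = { ε }
  FIRST(F) = { ε }

To compute FIRST(P F), process the symbols left to right:
Symbol P is a non-terminal. Add FIRST(P) \ {ε} = { }
P is nullable (ε ∈ FIRST(P)), continue to the next symbol.
Symbol F is a non-terminal. Add FIRST(F) \ {ε} = { }
F is nullable (ε ∈ FIRST(F)), continue to the next symbol.
All symbols are nullable, so ε is in the result.
FIRST(P F) = { ε }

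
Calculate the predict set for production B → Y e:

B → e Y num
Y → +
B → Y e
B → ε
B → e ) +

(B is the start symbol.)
PREDICT(B → Y e) = (FIRST(RHS) \ {ε}) ∪ (FOLLOW(B) if ε ∈ FIRST(RHS), i.e. RHS ⇒* ε)
FIRST(Y) = { '+' }
FIRST(Y e) = { '+' }
ε ∉ FIRST(Y e), so FOLLOW(B) is not added.
PREDICT(B → Y e) = { '+' }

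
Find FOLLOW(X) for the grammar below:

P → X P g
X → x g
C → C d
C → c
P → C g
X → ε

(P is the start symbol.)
{ 'c', 'x' }

To compute FOLLOW(X), find every occurrence of X on a right-hand side N → α X β: add FIRST(β) \ {ε}, and if β is empty or nullable also add FOLLOW(N). Iterate to a fixed point.

In P → X P g: X is followed by P g, add FIRST(P g) \ {ε} = { 'c', 'x' }

Taking the union: FOLLOW(X) = { 'c', 'x' }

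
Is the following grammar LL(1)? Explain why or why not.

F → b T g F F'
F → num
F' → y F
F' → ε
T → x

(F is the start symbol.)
No. Predict set conflict for F': { 'y' }

Relevant sets:
  FOLLOW(F') = { $, 'y' }

For F:
  PREDICT(F → b T g F F') = { 'b' }
  PREDICT(F → num) = { 'num' }
For F':
  PREDICT(F' → y F) = { 'y' }
  PREDICT(F' → ε) = { $, 'y' }
T has a single production, so nothing to check there.

Conflict found: Predict set conflict for F': { 'y' }
The grammar is NOT LL(1).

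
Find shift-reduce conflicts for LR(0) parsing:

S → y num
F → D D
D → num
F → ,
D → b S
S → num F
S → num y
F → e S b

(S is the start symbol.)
Augment with S' → S and build the canonical LR(0) collection (I0 = CLOSURE({[S' → . S]}), then GOTO on every symbol after a dot until no new states appear). It has 16 states:
  I0: { [S → . num F], [S → . num y], [S → . y num], [S' → . S] }  — shift
  I1: { [S' → S .] }  — accept
  I2: { [D → . b S], [D → . num], [F → . ,], [F → . D D], [F → . e S b], [S → num . F], [S → num . y] }  — shift
  I3: { [S → y . num] }  — shift
  I4: { [S → y num .] }  — reduce
  I5: { [F → , .] }  — reduce
  I6: { [D → . b S], [D → . num], [F → D . D] }  — shift
  I7: { [S → num F .] }  — reduce
  I8: { [D → b . S], [S → . num F], [S → . num y], [S → . y num] }  — shift
  I9: { [F → e . S b], [S → . num F], [S → . num y], [S → . y num] }  — shift
  I10: { [D → num .] }  — reduce
  I11: { [S → num y .] }  — reduce
  I12: { [F → e S . b] }  — shift
  I13: { [F → e S b .] }  — reduce
  I14: { [D → b S .] }  — reduce
  I15: { [F → D D .] }  — reduce

No state contains both a complete item and a shift item.

Answer: No shift-reduce conflicts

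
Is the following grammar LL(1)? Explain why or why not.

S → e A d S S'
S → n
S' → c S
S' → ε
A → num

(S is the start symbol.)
A grammar is LL(1) if for each non-terminal N with multiple productions, the predict sets of those productions are pairwise disjoint, where PREDICT(N → α) = (FIRST(α) \ {ε}) ∪ (FOLLOW(N) if α ⇒* ε).

Relevant sets:
  FOLLOW(S') = { $, 'c' }

For S:
  PREDICT(S → e A d S S') = { 'e' }
  PREDICT(S → n) = { 'n' }
For S':
  PREDICT(S' → c S) = { 'c' }
  PREDICT(S' → ε) = { $, 'c' }
A has a single production, so nothing to check there.

Conflict found: Predict set conflict for S': { 'c' }
The grammar is NOT LL(1).

Answer: No. Predict set conflict for S': { 'c' }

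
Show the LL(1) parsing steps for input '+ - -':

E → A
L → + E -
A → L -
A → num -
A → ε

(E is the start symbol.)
Stack is shown with the top on the left.

Stack      Input    Action
--------------------------
E $        + - - $  output E → A
A $        + - - $  output A → L -
L - $      + - - $  output L → + E -
+ E - - $  + - - $  match '+'
E - - $    - - $    output E → A
A - - $    - - $    output A → ε
- - $      - - $    match '-'
- $        - $      match '-'
$          $        accept

The string is accepted.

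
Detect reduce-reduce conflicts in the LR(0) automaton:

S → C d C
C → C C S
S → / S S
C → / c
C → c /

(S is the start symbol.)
No reduce-reduce conflicts

A reduce-reduce conflict occurs when an LR(0) state has two complete items [A → α .] and [B → β .] — both call for a reduction, and with no lookahead the parser cannot choose between them.

Augment with S' → S and build the canonical LR(0) collection (I0 = CLOSURE({[S' → . S]}), then GOTO on every symbol after a dot until no new states appear). It has 16 states:
  I0: { [C → . / c], [C → . C C S], [C → . c /], [S → . / S S], [S → . C d C], [S' → . S] }  — shift
  I1: { [C → . / c], [C → . C C S], [C → . c /], [C → / . c], [S → . / S S], [S → . C d C], [S → / . S S] }  — shift
  I2: { [C → . / c], [C → . C C S], [C → . c /], [C → C . C S], [S → C . d C] }  — shift
  I3: { [S' → S .] }  — accept
  I4: { [C → c . /] }  — shift
  I5: { [C → c / .] }  — reduce
  I6: { [C → / . c] }  — shift
  I7: { [C → . / c], [C → . C C S], [C → . c /], [C → C . C S], [C → C C . S], [S → . / S S], [S → . C d C] }  — shift
  I8: { [C → . / c], [C → . C C S], [C → . c /], [S → C d . C] }  — shift
  I9: { [C → . / c], [C → . C C S], [C → . c /], [C → C . C S], [S → C d C .] }  — shift, reduce
  I10: { [C → . / c], [C → . C C S], [C → . c /], [C → C . C S], [C → C C . S], [S → . / S S], [S → . C d C], [S → C . d C] }  — shift
  I11: { [C → C C S .] }  — reduce
  I12: { [C → / c .] }  — reduce
  I13: { [C → . / c], [C → . C C S], [C → . c /], [S → . / S S], [S → . C d C], [S → / S . S] }  — shift
  I14: { [C → / c .], [C → c . /] }  — shift, reduce
  I15: { [S → / S S .] }  — reduce

No state contains more than one complete item.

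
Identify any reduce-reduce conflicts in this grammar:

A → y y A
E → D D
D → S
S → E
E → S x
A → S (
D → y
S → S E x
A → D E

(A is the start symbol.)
Augment with A' → A and build the canonical LR(0) collection (I0 = CLOSURE({[A' → . A]}), then GOTO on every symbol after a dot until no new states appear). It has 17 states:
  I0: { [A → . D E], [A → . S (], [A → . y y A], [A' → . A], [D → . S], [D → . y], [E → . D D], [E → . S x], [S → . E], [S → . S E x] }  — shift
  I1: { [A' → A .] }  — accept
  I2: { [A → D . E], [D → . S], [D → . y], [E → . D D], [E → . S x], [E → D . D], [S → . E], [S → . S E x] }  — shift
  I3: { [S → E .] }  — reduce
  I4: { [A → S . (], [D → . S], [D → . y], [D → S .], [E → . D D], [E → . S x], [E → S . x], [S → . E], [S → . S E x], [S → S . E x] }  — shift, reduce
  I5: { [A → y . y A], [D → y .] }  — shift, reduce
  I6: { [A → . D E], [A → . S (], [A → . y y A], [A → y y . A], [D → . S], [D → . y], [E → . D D], [E → . S x], [S → . E], [S → . S E x] }  — shift
  I7: { [A → y y A .] }  — reduce
  I8: { [A → S ( .] }  — reduce
  I9: { [D → . S], [D → . y], [E → . D D], [E → . S x], [E → D . D], [S → . E], [S → . S E x] }  — shift
  I10: { [S → E .], [S → S E . x] }  — shift, reduce
  I11: { [D → . S], [D → . y], [D → S .], [E → . D D], [E → . S x], [E → S . x], [S → . E], [S → . S E x], [S → S . E x] }  — shift, reduce
  I12: { [E → S x .] }  — reduce
  I13: { [D → y .] }  — reduce
  I14: { [S → S E x .] }  — reduce
  I15: { [D → . S], [D → . y], [E → . D D], [E → . S x], [E → D . D], [E → D D .], [S → . E], [S → . S E x] }  — shift, reduce
  I16: { [A → D E .], [S → E .] }  — 2 reduces

I16 contains complete items [A → D E .], [S → E .] — reduce-reduce conflict.

Answer: Yes — I16: [A → D E .] vs [S → E .]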